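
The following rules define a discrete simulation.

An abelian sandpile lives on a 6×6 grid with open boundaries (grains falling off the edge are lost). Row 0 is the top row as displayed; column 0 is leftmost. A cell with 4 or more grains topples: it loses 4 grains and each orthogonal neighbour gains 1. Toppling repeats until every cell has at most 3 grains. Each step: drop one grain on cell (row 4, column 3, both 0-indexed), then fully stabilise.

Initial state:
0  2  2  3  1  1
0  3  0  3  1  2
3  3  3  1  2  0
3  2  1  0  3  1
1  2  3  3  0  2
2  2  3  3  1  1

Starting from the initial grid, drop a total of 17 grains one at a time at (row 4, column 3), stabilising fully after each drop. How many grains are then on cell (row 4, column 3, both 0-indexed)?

t=0: 0  2  2  3  1  1
0  3  0  3  1  2
3  3  3  1  2  0
3  2  1  0  3  1
1  2  3  3  0  2
2  2  3  3  1  1
t=1: 0  2  2  3  1  1
0  3  0  3  1  2
3  3  3  1  2  0
3  2  2  1  3  1
1  3  1  2  1  2
2  3  1  1  2  1
t=2: 0  2  2  3  1  1
0  3  0  3  1  2
3  3  3  1  2  0
3  2  2  1  3  1
1  3  1  3  1  2
2  3  1  1  2  1
t=3: 0  2  2  3  1  1
0  3  0  3  1  2
3  3  3  1  2  0
3  2  2  2  3  1
1  3  2  0  2  2
2  3  1  2  2  1
t=4: 0  2  2  3  1  1
0  3  0  3  1  2
3  3  3  1  2  0
3  2  2  2  3  1
1  3  2  1  2  2
2  3  1  2  2  1
t=5: 0  2  2  3  1  1
0  3  0  3  1  2
3  3  3  1  2  0
3  2  2  2  3  1
1  3  2  2  2  2
2  3  1  2  2  1
t=6: 0  2  2  3  1  1
0  3  0  3  1  2
3  3  3  1  2  0
3  2  2  2  3  1
1  3  2  3  2  2
2  3  1  2  2  1
t=7: 0  2  2  3  1  1
0  3  0  3  1  2
3  3  3  1  2  0
3  2  2  3  3  1
1  3  3  0  3  2
2  3  1  3  2  1
t=8: 0  2  2  3  1  1
0  3  0  3  1  2
3  3  3  1  2  0
3  2  2  3  3  1
1  3  3  1  3  2
2  3  1  3  2  1
t=9: 0  2  2  3  1  1
0  3  0  3  1  2
3  3  3  1  2  0
3  2  2  3  3  1
1  3  3  2  3  2
2  3  1  3  2  1
t=10: 0  2  2  3  1  1
0  3  0  3  1  2
3  3  3  1  2  0
3  2  2  3  3  1
1  3  3  3  3  2
2  3  1  3  2  1
t=11: 0  3  2  3  1  1
2  0  2  3  1  2
1  3  1  3  3  0
1  2  3  3  1  2
3  3  0  1  3  3
3  1  1  3  0  2
t=12: 0  3  2  3  1  1
2  0  2  3  1  2
1  3  1  3  3  0
1  2  3  3  1  2
3  3  0  2  3  3
3  1  1  3  0  2
t=13: 0  3  2  3  1  1
2  0  2  3  1  2
1  3  1  3  3  0
1  2  3  3  1  2
3  3  0  3  3  3
3  1  1  3  0  2
t=14: 0  3  3  0  2  1
2  0  3  1  3  2
1  3  3  2  1  2
1  3  0  3  1  0
3  3  2  3  2  1
3  1  2  0  2  3
t=15: 0  3  3  0  2  1
2  0  3  1  3  2
1  3  3  3  1  2
1  3  1  0  2  0
3  3  3  1  3  1
3  1  2  1  2  3
t=16: 0  3  3  0  2  1
2  0  3  1  3  2
1  3  3  3  1  2
1  3  1  0  2  0
3  3  3  2  3  1
3  1  2  1  2  3
t=17: 0  3  3  0  2  1
2  0  3  1  3  2
1  3  3  3  1  2
1  3  1  0  2  0
3  3  3  3  3  1
3  1  2  1  2  3

3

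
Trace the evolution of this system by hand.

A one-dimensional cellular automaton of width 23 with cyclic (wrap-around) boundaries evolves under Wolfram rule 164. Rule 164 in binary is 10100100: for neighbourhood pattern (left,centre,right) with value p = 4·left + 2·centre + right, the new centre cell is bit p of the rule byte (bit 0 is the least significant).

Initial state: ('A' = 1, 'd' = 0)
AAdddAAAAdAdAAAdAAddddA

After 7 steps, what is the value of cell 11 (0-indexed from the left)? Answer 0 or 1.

k=0  AAdddAAAAdAdAAAdAAddddA
k=1  AdddddAAdAAAdAdAddddddd
k=2  AdddddddAdAdAAAAddddddd
k=3  AdddddddAAAAdAAdddddddd
k=4  AddddddddAAdAdddddddddd
k=5  AddddddddddAAdddddddddd
k=6  Adddddddddddddddddddddd
k=7  Adddddddddddddddddddddd

0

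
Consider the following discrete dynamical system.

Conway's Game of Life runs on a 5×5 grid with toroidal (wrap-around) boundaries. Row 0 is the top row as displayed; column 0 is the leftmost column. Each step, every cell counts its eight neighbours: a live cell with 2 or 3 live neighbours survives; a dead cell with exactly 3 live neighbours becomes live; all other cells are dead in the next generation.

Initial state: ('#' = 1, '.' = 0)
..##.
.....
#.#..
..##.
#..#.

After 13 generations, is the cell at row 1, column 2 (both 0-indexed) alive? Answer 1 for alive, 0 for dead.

0) ..##.
.....
#.#..
..##.
#..#.
1) ..###
.###.
.###.
..##.
.#...
2) #...#
#....
....#
...#.
.#..#
3) .#..#
#....
....#
#..##
...##
4) ...##
#...#
...#.
#....
..#..
5) #..##
#....
#....
.....
...##
6) #..#.
##...
.....
....#
#..#.
7) #.#..
##..#
#....
....#
#..#.
8) ..##.
....#
.#...
#...#
##.#.
9) ####.
..##.
....#
..#.#
##.#.
10) #....
#....
..#.#
.##.#
.....
11) .....
##..#
..#.#
###..
##...
12) ....#
##.##
..#.#
..###
#.#..
13) ..#..
.##..
.....
#.#.#
###..

1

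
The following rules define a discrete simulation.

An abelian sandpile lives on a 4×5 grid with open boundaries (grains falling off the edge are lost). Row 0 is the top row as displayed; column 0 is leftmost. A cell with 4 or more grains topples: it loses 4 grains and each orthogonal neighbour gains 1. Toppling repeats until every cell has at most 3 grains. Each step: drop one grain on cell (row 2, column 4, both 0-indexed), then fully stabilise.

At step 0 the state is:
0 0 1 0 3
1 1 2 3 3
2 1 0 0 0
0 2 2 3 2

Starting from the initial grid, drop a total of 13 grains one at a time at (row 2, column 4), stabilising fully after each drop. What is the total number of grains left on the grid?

t=0: 0 0 1 0 3
1 1 2 3 3
2 1 0 0 0
0 2 2 3 2
t=1: 0 0 1 0 3
1 1 2 3 3
2 1 0 0 1
0 2 2 3 2
t=2: 0 0 1 0 3
1 1 2 3 3
2 1 0 0 2
0 2 2 3 2
t=3: 0 0 1 0 3
1 1 2 3 3
2 1 0 0 3
0 2 2 3 2
t=4: 0 0 1 2 0
1 1 3 0 2
2 1 0 2 1
0 2 2 3 3
t=5: 0 0 1 2 0
1 1 3 0 2
2 1 0 2 2
0 2 2 3 3
t=6: 0 0 1 2 0
1 1 3 0 2
2 1 0 2 3
0 2 2 3 3
t=7: 0 0 1 2 0
1 1 3 1 3
2 1 1 0 2
0 2 3 1 1
t=8: 0 0 1 2 0
1 1 3 1 3
2 1 1 0 3
0 2 3 1 1
t=9: 0 0 1 2 1
1 1 3 2 0
2 1 1 1 1
0 2 3 1 2
t=10: 0 0 1 2 1
1 1 3 2 0
2 1 1 1 2
0 2 3 1 2
t=11: 0 0 1 2 1
1 1 3 2 0
2 1 1 1 3
0 2 3 1 2
t=12: 0 0 1 2 1
1 1 3 2 1
2 1 1 2 0
0 2 3 1 3
t=13: 0 0 1 2 1
1 1 3 2 1
2 1 1 2 1
0 2 3 1 3

28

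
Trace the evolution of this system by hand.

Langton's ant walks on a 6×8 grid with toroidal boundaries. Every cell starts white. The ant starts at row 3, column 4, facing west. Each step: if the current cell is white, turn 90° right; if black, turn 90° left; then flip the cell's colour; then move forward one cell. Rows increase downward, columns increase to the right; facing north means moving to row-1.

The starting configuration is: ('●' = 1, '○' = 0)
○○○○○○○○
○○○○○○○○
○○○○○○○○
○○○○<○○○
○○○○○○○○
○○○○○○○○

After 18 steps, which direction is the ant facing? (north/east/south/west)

east

step 0: ○○○○○○○○
○○○○○○○○
○○○○○○○○
○○○○<○○○
○○○○○○○○
○○○○○○○○
step 1: ○○○○○○○○
○○○○○○○○
○○○○^○○○
○○○○●○○○
○○○○○○○○
○○○○○○○○
step 2: ○○○○○○○○
○○○○○○○○
○○○○●>○○
○○○○●○○○
○○○○○○○○
○○○○○○○○
step 3: ○○○○○○○○
○○○○○○○○
○○○○●●○○
○○○○●v○○
○○○○○○○○
○○○○○○○○
step 4: ○○○○○○○○
○○○○○○○○
○○○○●●○○
○○○○<●○○
○○○○○○○○
○○○○○○○○
step 5: ○○○○○○○○
○○○○○○○○
○○○○●●○○
○○○○○●○○
○○○○v○○○
○○○○○○○○
step 6: ○○○○○○○○
○○○○○○○○
○○○○●●○○
○○○○○●○○
○○○<●○○○
○○○○○○○○
step 7: ○○○○○○○○
○○○○○○○○
○○○○●●○○
○○○^○●○○
○○○●●○○○
○○○○○○○○
step 8: ○○○○○○○○
○○○○○○○○
○○○○●●○○
○○○●>●○○
○○○●●○○○
○○○○○○○○
step 9: ○○○○○○○○
○○○○○○○○
○○○○●●○○
○○○●●●○○
○○○●v○○○
○○○○○○○○
step 10: ○○○○○○○○
○○○○○○○○
○○○○●●○○
○○○●●●○○
○○○●○>○○
○○○○○○○○
step 11: ○○○○○○○○
○○○○○○○○
○○○○●●○○
○○○●●●○○
○○○●○●○○
○○○○○v○○
step 12: ○○○○○○○○
○○○○○○○○
○○○○●●○○
○○○●●●○○
○○○●○●○○
○○○○<●○○
step 13: ○○○○○○○○
○○○○○○○○
○○○○●●○○
○○○●●●○○
○○○●^●○○
○○○○●●○○
step 14: ○○○○○○○○
○○○○○○○○
○○○○●●○○
○○○●●●○○
○○○●●>○○
○○○○●●○○
step 15: ○○○○○○○○
○○○○○○○○
○○○○●●○○
○○○●●^○○
○○○●●○○○
○○○○●●○○
step 16: ○○○○○○○○
○○○○○○○○
○○○○●●○○
○○○●<○○○
○○○●●○○○
○○○○●●○○
step 17: ○○○○○○○○
○○○○○○○○
○○○○●●○○
○○○●○○○○
○○○●v○○○
○○○○●●○○
step 18: ○○○○○○○○
○○○○○○○○
○○○○●●○○
○○○●○○○○
○○○●○>○○
○○○○●●○○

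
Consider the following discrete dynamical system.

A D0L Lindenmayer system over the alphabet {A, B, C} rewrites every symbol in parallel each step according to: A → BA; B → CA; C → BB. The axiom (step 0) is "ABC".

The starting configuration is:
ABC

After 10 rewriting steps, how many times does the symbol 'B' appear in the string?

1189

k=0  ABC
k=1  BACABB
k=2  CABABBBACACA
k=3  BBBACABACACACABABBBABBBA
k=4  CACACABABBBACABABBBABBBABBBACABACACACABACACACABA
k=5  BBBABBBABBBACABACACACABABBBACABACACACABACACACABACACACABABBBACABABBBABBBABBBACABABBBABBBABBBACABA
k=6  CACACABACACACABACACACABABBBACABABBBABBBABBBACABACACACABABB…BACACACABACACACABABBBACABACACACABACACACABACACACABABBBACABA  (len 192)
k=7  BBBABBBABBBACABABBBABBBABBBACABABBBABBBABBBACABACACACABABB…BABBBACABABBBABBBABBBACABABBBABBBABBBACABACACACABABBBACABA  (len 384)
k=8  CACACABACACACABACACACABABBBACABACACACABACACACABACACACABABB…BACACACABACACACABABBBACABABBBABBBABBBACABACACACABABBBACABA  (len 768)
k=9  BBBABBBABBBACABABBBABBBABBBACABABBBABBBABBBACABACACACABABB…BACACACABACACACABABBBACABABBBABBBABBBACABACACACABABBBACABA  (len 1536)
k=10  CACACABACACACABACACACABABBBACABACACACABACACACABACACACABABB…BACACACABACACACABABBBACABABBBABBBABBBACABACACACABABBBACABA  (len 3072)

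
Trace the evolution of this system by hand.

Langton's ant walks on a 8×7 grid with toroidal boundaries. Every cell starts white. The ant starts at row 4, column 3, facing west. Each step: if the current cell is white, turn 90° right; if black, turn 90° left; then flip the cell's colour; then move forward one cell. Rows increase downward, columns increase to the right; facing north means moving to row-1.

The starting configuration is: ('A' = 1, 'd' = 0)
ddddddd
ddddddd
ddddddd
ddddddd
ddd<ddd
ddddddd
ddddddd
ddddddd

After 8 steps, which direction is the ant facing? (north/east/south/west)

east

t=0: ddddddd
ddddddd
ddddddd
ddddddd
ddd<ddd
ddddddd
ddddddd
ddddddd
t=1: ddddddd
ddddddd
ddddddd
ddd^ddd
dddAddd
ddddddd
ddddddd
ddddddd
t=2: ddddddd
ddddddd
ddddddd
dddA>dd
dddAddd
ddddddd
ddddddd
ddddddd
t=3: ddddddd
ddddddd
ddddddd
dddAAdd
dddAvdd
ddddddd
ddddddd
ddddddd
t=4: ddddddd
ddddddd
ddddddd
dddAAdd
ddd<Add
ddddddd
ddddddd
ddddddd
t=5: ddddddd
ddddddd
ddddddd
dddAAdd
ddddAdd
dddvddd
ddddddd
ddddddd
t=6: ddddddd
ddddddd
ddddddd
dddAAdd
ddddAdd
dd<Addd
ddddddd
ddddddd
t=7: ddddddd
ddddddd
ddddddd
dddAAdd
dd^dAdd
ddAAddd
ddddddd
ddddddd
t=8: ddddddd
ddddddd
ddddddd
dddAAdd
ddA>Add
ddAAddd
ddddddd
ddddddd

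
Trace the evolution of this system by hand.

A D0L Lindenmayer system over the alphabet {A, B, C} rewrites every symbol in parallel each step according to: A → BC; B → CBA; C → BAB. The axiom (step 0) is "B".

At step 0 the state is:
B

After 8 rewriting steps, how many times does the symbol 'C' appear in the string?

896

k=0  B
k=1  CBA
k=2  BABCBABC
k=3  CBABCCBABABCBABCCBABAB
k=4  BABCBABCCBABABBABCBABCCBABCCBABABCBABCCBABABBABCBABCCBABCCBA
k=5  CBABCCBABABCBABCCBABABBABCBABCCBABCCBACBABCCBABABCBABCCBAB…BCBABCCBABCCBACBABCCBABABCBABCCBABABBABCBABCCBABABBABCBABC  (len 164)
k=6  BABCBABCCBABABBABCBABCCBABCCBABABCBABCCBABABBABCBABCCBABCC…ABCCBABABCBABCCBABABBABCBABCCBABCCBACBABCCBABABCBABCCBABAB  (len 448)
k=7  CBABCCBABABCBABCCBABABBABCBABCCBABCCBACBABCCBABABCBABCCBAB…BCBABCCBABABBABCBABCCBABCCBABABCBABCCBABABBABCBABCCBABCCBA  (len 1224)
k=8  BABCBABCCBABABBABCBABCCBABCCBABABCBABCCBABABBABCBABCCBABCC…BCBABCCBABCCBACBABCCBABABCBABCCBABABBABCBABCCBABABBABCBABC  (len 3344)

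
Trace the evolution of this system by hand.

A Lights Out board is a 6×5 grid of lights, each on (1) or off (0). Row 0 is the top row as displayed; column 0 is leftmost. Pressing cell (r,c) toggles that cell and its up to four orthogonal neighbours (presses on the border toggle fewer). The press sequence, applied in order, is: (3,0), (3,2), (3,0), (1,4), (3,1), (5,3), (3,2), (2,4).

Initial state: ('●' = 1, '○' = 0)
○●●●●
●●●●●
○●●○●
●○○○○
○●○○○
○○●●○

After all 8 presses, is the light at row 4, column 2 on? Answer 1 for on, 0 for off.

0

gen 0: ○●●●●
●●●●●
○●●○●
●○○○○
○●○○○
○○●●○
gen 1: ○●●●●
●●●●●
●●●○●
○●○○○
●●○○○
○○●●○
gen 2: ○●●●●
●●●●●
●●○○●
○○●●○
●●●○○
○○●●○
gen 3: ○●●●●
●●●●●
○●○○●
●●●●○
○●●○○
○○●●○
gen 4: ○●●●○
●●●○○
○●○○○
●●●●○
○●●○○
○○●●○
gen 5: ○●●●○
●●●○○
○○○○○
○○○●○
○○●○○
○○●●○
gen 6: ○●●●○
●●●○○
○○○○○
○○○●○
○○●●○
○○○○●
gen 7: ○●●●○
●●●○○
○○●○○
○●●○○
○○○●○
○○○○●
gen 8: ○●●●○
●●●○●
○○●●●
○●●○●
○○○●○
○○○○●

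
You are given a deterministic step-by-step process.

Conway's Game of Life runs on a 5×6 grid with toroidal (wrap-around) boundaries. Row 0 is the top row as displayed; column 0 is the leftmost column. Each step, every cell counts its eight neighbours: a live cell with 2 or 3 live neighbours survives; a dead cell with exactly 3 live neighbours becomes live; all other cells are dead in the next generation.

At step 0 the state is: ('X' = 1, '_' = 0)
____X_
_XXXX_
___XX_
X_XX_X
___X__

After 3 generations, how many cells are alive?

5

[0] ____X_
_XXXX_
___XX_
X_XX_X
___X__
[1] ____X_
__X__X
X_____
__X__X
__XX_X
[2] __X_XX
_____X
XX___X
XXXXXX
__XX_X
[3] X_X__X
_X____
___X__
______
______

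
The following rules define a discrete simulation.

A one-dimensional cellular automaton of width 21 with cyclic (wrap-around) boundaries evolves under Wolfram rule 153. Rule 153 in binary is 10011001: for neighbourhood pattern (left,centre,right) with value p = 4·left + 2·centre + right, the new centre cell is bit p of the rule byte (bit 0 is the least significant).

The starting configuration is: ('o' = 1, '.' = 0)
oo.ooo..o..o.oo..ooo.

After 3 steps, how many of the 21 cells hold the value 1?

9

step 0: oo.ooo..o..o.oo..ooo.
step 1: o..oo.o..o...o.o.oo..
step 2: .o.o...o..oo.....o.o.
step 3: ....oo..o.o.oooo....o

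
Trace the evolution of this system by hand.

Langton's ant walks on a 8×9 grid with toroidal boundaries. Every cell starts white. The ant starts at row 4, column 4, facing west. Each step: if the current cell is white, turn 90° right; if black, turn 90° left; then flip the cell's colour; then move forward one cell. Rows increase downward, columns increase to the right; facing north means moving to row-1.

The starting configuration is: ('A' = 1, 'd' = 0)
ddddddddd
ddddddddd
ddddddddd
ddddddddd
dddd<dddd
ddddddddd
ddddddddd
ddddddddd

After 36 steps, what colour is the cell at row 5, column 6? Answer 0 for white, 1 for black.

1

gen 0: ddddddddd
ddddddddd
ddddddddd
ddddddddd
dddd<dddd
ddddddddd
ddddddddd
ddddddddd
gen 1: ddddddddd
ddddddddd
ddddddddd
dddd^dddd
ddddAdddd
ddddddddd
ddddddddd
ddddddddd
gen 2: ddddddddd
ddddddddd
ddddddddd
ddddA>ddd
ddddAdddd
ddddddddd
ddddddddd
ddddddddd
gen 3: ddddddddd
ddddddddd
ddddddddd
ddddAAddd
ddddAvddd
ddddddddd
ddddddddd
ddddddddd
gen 4: ddddddddd
ddddddddd
ddddddddd
ddddAAddd
dddd<Addd
ddddddddd
ddddddddd
ddddddddd
gen 5: ddddddddd
ddddddddd
ddddddddd
ddddAAddd
dddddAddd
ddddvdddd
ddddddddd
ddddddddd
gen 6: ddddddddd
ddddddddd
ddddddddd
ddddAAddd
dddddAddd
ddd<Adddd
ddddddddd
ddddddddd
gen 7: ddddddddd
ddddddddd
ddddddddd
ddddAAddd
ddd^dAddd
dddAAdddd
ddddddddd
ddddddddd
gen 8: ddddddddd
ddddddddd
ddddddddd
ddddAAddd
dddA>Addd
dddAAdddd
ddddddddd
ddddddddd
gen 9: ddddddddd
ddddddddd
ddddddddd
ddddAAddd
dddAAAddd
dddAvdddd
ddddddddd
ddddddddd
gen 10: ddddddddd
ddddddddd
ddddddddd
ddddAAddd
dddAAAddd
dddAd>ddd
ddddddddd
ddddddddd
gen 11: ddddddddd
ddddddddd
ddddddddd
ddddAAddd
dddAAAddd
dddAdAddd
dddddvddd
ddddddddd
gen 12: ddddddddd
ddddddddd
ddddddddd
ddddAAddd
dddAAAddd
dddAdAddd
dddd<Addd
ddddddddd
gen 13: ddddddddd
ddddddddd
ddddddddd
ddddAAddd
dddAAAddd
dddA^Addd
ddddAAddd
ddddddddd
gen 14: ddddddddd
ddddddddd
ddddddddd
ddddAAddd
dddAAAddd
dddAA>ddd
ddddAAddd
ddddddddd
gen 15: ddddddddd
ddddddddd
ddddddddd
ddddAAddd
dddAA^ddd
dddAAdddd
ddddAAddd
ddddddddd
gen 16: ddddddddd
ddddddddd
ddddddddd
ddddAAddd
dddA<dddd
dddAAdddd
ddddAAddd
ddddddddd
gen 17: ddddddddd
ddddddddd
ddddddddd
ddddAAddd
dddAddddd
dddAvdddd
ddddAAddd
ddddddddd
gen 18: ddddddddd
ddddddddd
ddddddddd
ddddAAddd
dddAddddd
dddAd>ddd
ddddAAddd
ddddddddd
gen 19: ddddddddd
ddddddddd
ddddddddd
ddddAAddd
dddAddddd
dddAdAddd
ddddAvddd
ddddddddd
gen 20: ddddddddd
ddddddddd
ddddddddd
ddddAAddd
dddAddddd
dddAdAddd
ddddAd>dd
ddddddddd
gen 21: ddddddddd
ddddddddd
ddddddddd
ddddAAddd
dddAddddd
dddAdAddd
ddddAdAdd
ddddddvdd
gen 22: ddddddddd
ddddddddd
ddddddddd
ddddAAddd
dddAddddd
dddAdAddd
ddddAdAdd
ddddd<Add
gen 23: ddddddddd
ddddddddd
ddddddddd
ddddAAddd
dddAddddd
dddAdAddd
ddddA^Add
dddddAAdd
gen 24: ddddddddd
ddddddddd
ddddddddd
ddddAAddd
dddAddddd
dddAdAddd
ddddAA>dd
dddddAAdd
gen 25: ddddddddd
ddddddddd
ddddddddd
ddddAAddd
dddAddddd
dddAdA^dd
ddddAAddd
dddddAAdd
gen 26: ddddddddd
ddddddddd
ddddddddd
ddddAAddd
dddAddddd
dddAdAA>d
ddddAAddd
dddddAAdd
gen 27: ddddddddd
ddddddddd
ddddddddd
ddddAAddd
dddAddddd
dddAdAAAd
ddddAAdvd
dddddAAdd
gen 28: ddddddddd
ddddddddd
ddddddddd
ddddAAddd
dddAddddd
dddAdAAAd
ddddAA<Ad
dddddAAdd
gen 29: ddddddddd
ddddddddd
ddddddddd
ddddAAddd
dddAddddd
dddAdA^Ad
ddddAAAAd
dddddAAdd
gen 30: ddddddddd
ddddddddd
ddddddddd
ddddAAddd
dddAddddd
dddAd<dAd
ddddAAAAd
dddddAAdd
gen 31: ddddddddd
ddddddddd
ddddddddd
ddddAAddd
dddAddddd
dddAdddAd
ddddAvAAd
dddddAAdd
gen 32: ddddddddd
ddddddddd
ddddddddd
ddddAAddd
dddAddddd
dddAdddAd
ddddAd>Ad
dddddAAdd
gen 33: ddddddddd
ddddddddd
ddddddddd
ddddAAddd
dddAddddd
dddAdd^Ad
ddddAddAd
dddddAAdd
gen 34: ddddddddd
ddddddddd
ddddddddd
ddddAAddd
dddAddddd
dddAddA>d
ddddAddAd
dddddAAdd
gen 35: ddddddddd
ddddddddd
ddddddddd
ddddAAddd
dddAddd^d
dddAddAdd
ddddAddAd
dddddAAdd
gen 36: ddddddddd
ddddddddd
ddddddddd
ddddAAddd
dddAdddA>
dddAddAdd
ddddAddAd
dddddAAdd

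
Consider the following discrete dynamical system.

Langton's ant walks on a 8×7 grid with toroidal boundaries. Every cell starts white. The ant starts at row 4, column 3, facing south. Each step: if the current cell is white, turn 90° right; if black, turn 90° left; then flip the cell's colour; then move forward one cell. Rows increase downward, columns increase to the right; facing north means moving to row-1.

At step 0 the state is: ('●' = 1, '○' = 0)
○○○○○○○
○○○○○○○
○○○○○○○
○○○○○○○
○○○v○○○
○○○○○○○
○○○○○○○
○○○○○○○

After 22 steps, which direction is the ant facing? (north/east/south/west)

south

0) ○○○○○○○
○○○○○○○
○○○○○○○
○○○○○○○
○○○v○○○
○○○○○○○
○○○○○○○
○○○○○○○
1) ○○○○○○○
○○○○○○○
○○○○○○○
○○○○○○○
○○<●○○○
○○○○○○○
○○○○○○○
○○○○○○○
2) ○○○○○○○
○○○○○○○
○○○○○○○
○○^○○○○
○○●●○○○
○○○○○○○
○○○○○○○
○○○○○○○
3) ○○○○○○○
○○○○○○○
○○○○○○○
○○●>○○○
○○●●○○○
○○○○○○○
○○○○○○○
○○○○○○○
4) ○○○○○○○
○○○○○○○
○○○○○○○
○○●●○○○
○○●v○○○
○○○○○○○
○○○○○○○
○○○○○○○
5) ○○○○○○○
○○○○○○○
○○○○○○○
○○●●○○○
○○●○>○○
○○○○○○○
○○○○○○○
○○○○○○○
6) ○○○○○○○
○○○○○○○
○○○○○○○
○○●●○○○
○○●○●○○
○○○○v○○
○○○○○○○
○○○○○○○
7) ○○○○○○○
○○○○○○○
○○○○○○○
○○●●○○○
○○●○●○○
○○○<●○○
○○○○○○○
○○○○○○○
8) ○○○○○○○
○○○○○○○
○○○○○○○
○○●●○○○
○○●^●○○
○○○●●○○
○○○○○○○
○○○○○○○
9) ○○○○○○○
○○○○○○○
○○○○○○○
○○●●○○○
○○●●>○○
○○○●●○○
○○○○○○○
○○○○○○○
10) ○○○○○○○
○○○○○○○
○○○○○○○
○○●●^○○
○○●●○○○
○○○●●○○
○○○○○○○
○○○○○○○
11) ○○○○○○○
○○○○○○○
○○○○○○○
○○●●●>○
○○●●○○○
○○○●●○○
○○○○○○○
○○○○○○○
12) ○○○○○○○
○○○○○○○
○○○○○○○
○○●●●●○
○○●●○v○
○○○●●○○
○○○○○○○
○○○○○○○
13) ○○○○○○○
○○○○○○○
○○○○○○○
○○●●●●○
○○●●<●○
○○○●●○○
○○○○○○○
○○○○○○○
14) ○○○○○○○
○○○○○○○
○○○○○○○
○○●●^●○
○○●●●●○
○○○●●○○
○○○○○○○
○○○○○○○
15) ○○○○○○○
○○○○○○○
○○○○○○○
○○●<○●○
○○●●●●○
○○○●●○○
○○○○○○○
○○○○○○○
16) ○○○○○○○
○○○○○○○
○○○○○○○
○○●○○●○
○○●v●●○
○○○●●○○
○○○○○○○
○○○○○○○
17) ○○○○○○○
○○○○○○○
○○○○○○○
○○●○○●○
○○●○>●○
○○○●●○○
○○○○○○○
○○○○○○○
18) ○○○○○○○
○○○○○○○
○○○○○○○
○○●○^●○
○○●○○●○
○○○●●○○
○○○○○○○
○○○○○○○
19) ○○○○○○○
○○○○○○○
○○○○○○○
○○●○●>○
○○●○○●○
○○○●●○○
○○○○○○○
○○○○○○○
20) ○○○○○○○
○○○○○○○
○○○○○^○
○○●○●○○
○○●○○●○
○○○●●○○
○○○○○○○
○○○○○○○
21) ○○○○○○○
○○○○○○○
○○○○○●>
○○●○●○○
○○●○○●○
○○○●●○○
○○○○○○○
○○○○○○○
22) ○○○○○○○
○○○○○○○
○○○○○●●
○○●○●○v
○○●○○●○
○○○●●○○
○○○○○○○
○○○○○○○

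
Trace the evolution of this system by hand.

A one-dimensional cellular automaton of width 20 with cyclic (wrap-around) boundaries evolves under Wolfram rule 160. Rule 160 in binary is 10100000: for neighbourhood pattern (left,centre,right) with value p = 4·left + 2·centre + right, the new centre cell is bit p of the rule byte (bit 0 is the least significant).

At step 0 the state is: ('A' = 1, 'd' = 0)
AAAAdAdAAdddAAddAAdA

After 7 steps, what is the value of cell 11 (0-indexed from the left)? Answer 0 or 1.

0

0) AAAAdAdAAdddAAddAAdA
1) AAAdAdAdddddddddddAd
2) dAdAdAdddddddddddddA
3) AdAdAddddddddddddddd
4) dAdAdddddddddddddddd
5) ddAddddddddddddddddd
6) dddddddddddddddddddd
7) dddddddddddddddddddd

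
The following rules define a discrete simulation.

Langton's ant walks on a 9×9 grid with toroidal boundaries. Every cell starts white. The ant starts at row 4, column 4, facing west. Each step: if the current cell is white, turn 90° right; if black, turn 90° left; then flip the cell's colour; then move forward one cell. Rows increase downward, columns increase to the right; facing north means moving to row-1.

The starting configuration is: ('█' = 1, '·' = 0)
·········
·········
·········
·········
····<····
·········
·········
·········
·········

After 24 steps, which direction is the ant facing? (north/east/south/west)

[0] ·········
·········
·········
·········
····<····
·········
·········
·········
·········
[1] ·········
·········
·········
····^····
····█····
·········
·········
·········
·········
[2] ·········
·········
·········
····█>···
····█····
·········
·········
·········
·········
[3] ·········
·········
·········
····██···
····█v···
·········
·········
·········
·········
[4] ·········
·········
·········
····██···
····<█···
·········
·········
·········
·········
[5] ·········
·········
·········
····██···
·····█···
····v····
·········
·········
·········
[6] ·········
·········
·········
····██···
·····█···
···<█····
·········
·········
·········
[7] ·········
·········
·········
····██···
···^·█···
···██····
·········
·········
·········
[8] ·········
·········
·········
····██···
···█>█···
···██····
·········
·········
·········
[9] ·········
·········
·········
····██···
···███···
···█v····
·········
·········
·········
[10] ·········
·········
·········
····██···
···███···
···█·>···
·········
·········
·········
[11] ·········
·········
·········
····██···
···███···
···█·█···
·····v···
·········
·········
[12] ·········
·········
·········
····██···
···███···
···█·█···
····<█···
·········
·········
[13] ·········
·········
·········
····██···
···███···
···█^█···
····██···
·········
·········
[14] ·········
·········
·········
····██···
···███···
···██>···
····██···
·········
·········
[15] ·········
·········
·········
····██···
···██^···
···██····
····██···
·········
·········
[16] ·········
·········
·········
····██···
···█<····
···██····
····██···
·········
·········
[17] ·········
·········
·········
····██···
···█·····
···█v····
····██···
·········
·········
[18] ·········
·········
·········
····██···
···█·····
···█·>···
····██···
·········
·········
[19] ·········
·········
·········
····██···
···█·····
···█·█···
····█v···
·········
·········
[20] ·········
·········
·········
····██···
···█·····
···█·█···
····█·>··
·········
·········
[21] ·········
·········
·········
····██···
···█·····
···█·█···
····█·█··
······v··
·········
[22] ·········
·········
·········
····██···
···█·····
···█·█···
····█·█··
·····<█··
·········
[23] ·········
·········
·········
····██···
···█·····
···█·█···
····█^█··
·····██··
·········
[24] ·········
·········
·········
····██···
···█·····
···█·█···
····██>··
·····██··
·········

east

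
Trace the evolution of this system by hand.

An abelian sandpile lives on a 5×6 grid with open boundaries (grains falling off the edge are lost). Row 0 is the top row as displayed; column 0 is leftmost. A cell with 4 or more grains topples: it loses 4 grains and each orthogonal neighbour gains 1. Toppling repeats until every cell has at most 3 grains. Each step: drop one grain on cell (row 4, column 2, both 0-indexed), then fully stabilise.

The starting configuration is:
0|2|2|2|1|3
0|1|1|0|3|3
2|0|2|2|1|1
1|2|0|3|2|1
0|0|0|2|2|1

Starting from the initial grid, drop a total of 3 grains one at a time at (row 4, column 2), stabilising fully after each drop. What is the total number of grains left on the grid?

43

gen 0: 0|2|2|2|1|3
0|1|1|0|3|3
2|0|2|2|1|1
1|2|0|3|2|1
0|0|0|2|2|1
gen 1: 0|2|2|2|1|3
0|1|1|0|3|3
2|0|2|2|1|1
1|2|0|3|2|1
0|0|1|2|2|1
gen 2: 0|2|2|2|1|3
0|1|1|0|3|3
2|0|2|2|1|1
1|2|0|3|2|1
0|0|2|2|2|1
gen 3: 0|2|2|2|1|3
0|1|1|0|3|3
2|0|2|2|1|1
1|2|0|3|2|1
0|0|3|2|2|1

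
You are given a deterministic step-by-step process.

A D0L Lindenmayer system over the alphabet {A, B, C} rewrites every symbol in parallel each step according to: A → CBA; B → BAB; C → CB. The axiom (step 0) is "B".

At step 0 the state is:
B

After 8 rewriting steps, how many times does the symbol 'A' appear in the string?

1420

step 0: B
step 1: BAB
step 2: BABCBABAB
step 3: BABCBABABCBBABCBABABCBABAB
step 4: BABCBABABCBBABCBABABCBABABCBBABBABCBABABCBBABCBABABCBABABCBBABCBABABCBABAB
step 5: BABCBABABCBBABCBABABCBABABCBBABBABCBABABCBBABCBABABCBABABC…ABABCBABABCBBABBABCBABABCBBABCBABABCBABABCBBABCBABABCBABAB  (len 210)
step 6: BABCBABABCBBABCBABABCBABABCBBABBABCBABABCBBABCBABABCBABABC…ABABCBABABCBBABBABCBABABCBBABCBABABCBABABCBBABCBABABCBABAB  (len 596)
step 7: BABCBABABCBBABCBABABCBABABCBBABBABCBABABCBBABCBABABCBABABC…ABABCBABABCBBABBABCBABABCBBABCBABABCBABABCBBABCBABABCBABAB  (len 1692)
step 8: BABCBABABCBBABCBABABCBABABCBBABBABCBABABCBBABCBABABCBABABC…ABABCBABABCBBABBABCBABABCBBABCBABABCBABABCBBABCBABABCBABAB  (len 4804)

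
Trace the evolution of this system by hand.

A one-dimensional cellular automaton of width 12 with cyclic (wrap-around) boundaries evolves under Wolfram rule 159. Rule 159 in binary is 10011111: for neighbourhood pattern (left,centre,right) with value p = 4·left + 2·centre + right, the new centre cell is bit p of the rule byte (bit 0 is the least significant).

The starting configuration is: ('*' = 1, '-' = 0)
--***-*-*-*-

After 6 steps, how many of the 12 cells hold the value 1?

9

0) --***-*-*-*-
1) ****--*-*-**
2) ***-***-*-**
3) **--**--*-**
4) *-***-***-**
5) --**--**--**
6) ***-***-***-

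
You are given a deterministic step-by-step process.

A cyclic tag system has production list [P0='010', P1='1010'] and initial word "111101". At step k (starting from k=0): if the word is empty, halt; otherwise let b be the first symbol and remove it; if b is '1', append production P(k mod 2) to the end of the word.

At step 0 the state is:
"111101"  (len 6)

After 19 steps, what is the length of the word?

k=0  "111101"  (len 6)
k=1  "11101010"  (len 8)
k=2  "11010101010"  (len 11)
k=3  "1010101010010"  (len 13)
k=4  "0101010100101010"  (len 16)
k=5  "101010100101010"  (len 15)
k=6  "010101001010101010"  (len 18)
k=7  "10101001010101010"  (len 17)
k=8  "01010010101010101010"  (len 20)
k=9  "1010010101010101010"  (len 19)
k=10  "0100101010101010101010"  (len 22)
k=11  "100101010101010101010"  (len 21)
k=12  "001010101010101010101010"  (len 24)
k=13  "01010101010101010101010"  (len 23)
k=14  "1010101010101010101010"  (len 22)
k=15  "010101010101010101010010"  (len 24)
k=16  "10101010101010101010010"  (len 23)
k=17  "0101010101010101010010010"  (len 25)
k=18  "101010101010101010010010"  (len 24)
k=19  "01010101010101010010010010"  (len 26)

26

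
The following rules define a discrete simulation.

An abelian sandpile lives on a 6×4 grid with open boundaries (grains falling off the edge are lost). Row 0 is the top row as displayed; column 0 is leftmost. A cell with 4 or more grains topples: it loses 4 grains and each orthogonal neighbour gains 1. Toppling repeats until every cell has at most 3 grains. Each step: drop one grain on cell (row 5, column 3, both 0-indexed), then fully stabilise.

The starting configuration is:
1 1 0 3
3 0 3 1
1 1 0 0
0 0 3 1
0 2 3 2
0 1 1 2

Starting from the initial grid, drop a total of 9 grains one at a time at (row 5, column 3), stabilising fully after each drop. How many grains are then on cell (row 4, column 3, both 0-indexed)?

2

gen 0: 1 1 0 3
3 0 3 1
1 1 0 0
0 0 3 1
0 2 3 2
0 1 1 2
gen 1: 1 1 0 3
3 0 3 1
1 1 0 0
0 0 3 1
0 2 3 2
0 1 1 3
gen 2: 1 1 0 3
3 0 3 1
1 1 0 0
0 0 3 1
0 2 3 3
0 1 2 0
gen 3: 1 1 0 3
3 0 3 1
1 1 0 0
0 0 3 1
0 2 3 3
0 1 2 1
gen 4: 1 1 0 3
3 0 3 1
1 1 0 0
0 0 3 1
0 2 3 3
0 1 2 2
gen 5: 1 1 0 3
3 0 3 1
1 1 0 0
0 0 3 1
0 2 3 3
0 1 2 3
gen 6: 1 1 0 3
3 0 3 1
1 1 1 0
0 1 0 3
0 3 2 1
0 2 0 2
gen 7: 1 1 0 3
3 0 3 1
1 1 1 0
0 1 0 3
0 3 2 1
0 2 0 3
gen 8: 1 1 0 3
3 0 3 1
1 1 1 0
0 1 0 3
0 3 2 2
0 2 1 0
gen 9: 1 1 0 3
3 0 3 1
1 1 1 0
0 1 0 3
0 3 2 2
0 2 1 1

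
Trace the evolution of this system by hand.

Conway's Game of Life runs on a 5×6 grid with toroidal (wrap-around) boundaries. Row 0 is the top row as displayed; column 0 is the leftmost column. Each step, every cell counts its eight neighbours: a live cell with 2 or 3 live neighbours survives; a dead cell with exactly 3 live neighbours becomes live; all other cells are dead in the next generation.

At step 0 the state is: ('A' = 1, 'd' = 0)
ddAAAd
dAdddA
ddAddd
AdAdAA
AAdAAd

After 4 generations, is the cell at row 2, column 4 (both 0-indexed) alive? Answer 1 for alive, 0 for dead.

gen 0: ddAAAd
dAdddA
ddAddd
AdAdAA
AAdAAd
gen 1: dddddd
dAddAd
ddAAAd
AdAdAd
Addddd
gen 2: dddddd
ddAdAd
ddAdAd
ddAdAd
dAdddA
gen 3: dddddd
dddddd
dAAdAA
dAAdAA
dddddd
gen 4: dddddd
dddddd
dAAdAA
dAAdAA
dddddd

1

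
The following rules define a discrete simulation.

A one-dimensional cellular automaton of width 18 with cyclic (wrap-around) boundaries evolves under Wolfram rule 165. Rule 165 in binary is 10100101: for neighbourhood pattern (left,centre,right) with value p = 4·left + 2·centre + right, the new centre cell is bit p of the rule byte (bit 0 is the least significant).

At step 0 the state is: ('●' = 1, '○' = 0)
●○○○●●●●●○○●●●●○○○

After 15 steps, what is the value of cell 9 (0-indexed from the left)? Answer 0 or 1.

gen 0: ●○○○●●●●●○○●●●●○○○
gen 1: ●○●○○●●●○○○○●●○○●○
gen 2: ●●●○○○●○○●●○○○○○●●
gen 3: ●●○○●○●○○○○○●●●○○●
gen 4: ●○○○●●●○●●●○○●○○○○
gen 5: ●○●○○●○●○●○○○●○●●○
gen 6: ●●●○○●●●●●○●○●●○○●
gen 7: ●●○○○○●●●○●●●○○○○○
gen 8: ○○○●●○○●○●○●○○●●●○
gen 9: ●●○○○○○●●●●●○○○●○○
gen 10: ○○○●●●○○●●●○○●○●○○
gen 11: ●●○○●○○○○●○○○●●●○●
gen 12: ●○○○●○●●○●○●○○●○●○
gen 13: ●○●○●●○○●●●●○○●●●●
gen 14: ○●●●○○○○○●●○○○○●●●
gen 15: ●○●○○●●●○○○○●●○○●○

0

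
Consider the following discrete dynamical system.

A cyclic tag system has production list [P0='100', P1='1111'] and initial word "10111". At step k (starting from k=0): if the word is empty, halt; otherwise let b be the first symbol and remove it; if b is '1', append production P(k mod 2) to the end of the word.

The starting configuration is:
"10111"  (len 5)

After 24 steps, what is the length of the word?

36

gen 0: "10111"  (len 5)
gen 1: "0111100"  (len 7)
gen 2: "111100"  (len 6)
gen 3: "11100100"  (len 8)
gen 4: "11001001111"  (len 11)
gen 5: "1001001111100"  (len 13)
gen 6: "0010011111001111"  (len 16)
gen 7: "010011111001111"  (len 15)
gen 8: "10011111001111"  (len 14)
gen 9: "0011111001111100"  (len 16)
gen 10: "011111001111100"  (len 15)
gen 11: "11111001111100"  (len 14)
gen 12: "11110011111001111"  (len 17)
gen 13: "1110011111001111100"  (len 19)
gen 14: "1100111110011111001111"  (len 22)
gen 15: "100111110011111001111100"  (len 24)
gen 16: "001111100111110011111001111"  (len 27)
gen 17: "01111100111110011111001111"  (len 26)
gen 18: "1111100111110011111001111"  (len 25)
gen 19: "111100111110011111001111100"  (len 27)
gen 20: "111001111100111110011111001111"  (len 30)
gen 21: "11001111100111110011111001111100"  (len 32)
gen 22: "10011111001111100111110011111001111"  (len 35)
gen 23: "0011111001111100111110011111001111100"  (len 37)
gen 24: "011111001111100111110011111001111100"  (len 36)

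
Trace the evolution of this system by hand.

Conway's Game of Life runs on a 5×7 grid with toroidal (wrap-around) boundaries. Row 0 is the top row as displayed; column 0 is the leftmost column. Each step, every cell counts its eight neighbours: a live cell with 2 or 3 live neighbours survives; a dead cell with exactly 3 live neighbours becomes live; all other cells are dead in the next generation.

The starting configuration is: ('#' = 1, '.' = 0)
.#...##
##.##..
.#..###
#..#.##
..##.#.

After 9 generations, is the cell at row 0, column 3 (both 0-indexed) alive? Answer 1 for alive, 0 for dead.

0

k=0  .#...##
##.##..
.#..###
#..#.##
..##.#.
k=1  .#...##
.#.#...
.#.....
##.#...
.###...
k=2  .#.##..
.#.....
.#.....
#..#...
...##.#
k=3  #..###.
##.....
###....
#.###..
#....#.
k=4  #...##.
...##..
......#
#.###..
#.#..#.
k=5  .#...#.
...##.#
..#..#.
#.####.
#.#..#.
k=6  ####.#.
..###.#
.##....
..#..#.
#.#..#.
k=7  #....#.
....###
.#..##.
..##..#
#....#.
k=8  #......
#......
#.#....
####..#
##..##.
k=9  #......
#.....#
..##...
...###.
...###.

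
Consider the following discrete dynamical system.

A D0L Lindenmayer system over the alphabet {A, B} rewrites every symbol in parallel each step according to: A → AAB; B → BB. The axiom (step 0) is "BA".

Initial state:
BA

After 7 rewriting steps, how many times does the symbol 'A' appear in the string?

128

gen 0: BA
gen 1: BBAAB
gen 2: BBBBAABAABBB
gen 3: BBBBBBBBAABAABBBAABAABBBBBBB
gen 4: BBBBBBBBBBBBBBBBAABAABBBAABAABBBBBBBAABAABBBAABAABBBBBBBBBBBBBBB
gen 5: BBBBBBBBBBBBBBBBBBBBBBBBBBBBBBBBAABAABBBAABAABBBBBBBAABAAB…BBAABAABBBBBBBAABAABBBAABAABBBBBBBBBBBBBBBBBBBBBBBBBBBBBBB  (len 144)
gen 6: BBBBBBBBBBBBBBBBBBBBBBBBBBBBBBBBBBBBBBBBBBBBBBBBBBBBBBBBBB…BBBBBBBBBBBBBBBBBBBBBBBBBBBBBBBBBBBBBBBBBBBBBBBBBBBBBBBBBB  (len 320)
gen 7: BBBBBBBBBBBBBBBBBBBBBBBBBBBBBBBBBBBBBBBBBBBBBBBBBBBBBBBBBB…BBBBBBBBBBBBBBBBBBBBBBBBBBBBBBBBBBBBBBBBBBBBBBBBBBBBBBBBBB  (len 704)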